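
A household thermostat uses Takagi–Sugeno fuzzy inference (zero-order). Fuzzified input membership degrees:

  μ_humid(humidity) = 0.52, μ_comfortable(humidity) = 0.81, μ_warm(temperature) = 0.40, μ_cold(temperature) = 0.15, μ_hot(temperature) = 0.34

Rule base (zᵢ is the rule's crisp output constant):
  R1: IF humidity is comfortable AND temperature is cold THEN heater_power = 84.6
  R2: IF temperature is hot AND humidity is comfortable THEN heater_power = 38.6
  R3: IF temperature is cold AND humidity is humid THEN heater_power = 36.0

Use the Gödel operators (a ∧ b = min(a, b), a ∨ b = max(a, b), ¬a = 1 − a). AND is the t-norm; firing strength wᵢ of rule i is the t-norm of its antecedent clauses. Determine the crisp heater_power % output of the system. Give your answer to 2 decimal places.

R1 (z=84.6): comfortable=0.81, cold=0.15; AND[min(a, b)] → w = 0.15
R2 (z=38.6): hot=0.34, comfortable=0.81; AND[min(a, b)] → w = 0.34
R3 (z=36.0): cold=0.15, humid=0.52; AND[min(a, b)] → w = 0.15
Weighted average = (0.15·84.6 + 0.34·38.6 + 0.15·36.0) / (0.15 + 0.34 + 0.15)
  = 31.2140 / 0.6400 = 48.77

48.77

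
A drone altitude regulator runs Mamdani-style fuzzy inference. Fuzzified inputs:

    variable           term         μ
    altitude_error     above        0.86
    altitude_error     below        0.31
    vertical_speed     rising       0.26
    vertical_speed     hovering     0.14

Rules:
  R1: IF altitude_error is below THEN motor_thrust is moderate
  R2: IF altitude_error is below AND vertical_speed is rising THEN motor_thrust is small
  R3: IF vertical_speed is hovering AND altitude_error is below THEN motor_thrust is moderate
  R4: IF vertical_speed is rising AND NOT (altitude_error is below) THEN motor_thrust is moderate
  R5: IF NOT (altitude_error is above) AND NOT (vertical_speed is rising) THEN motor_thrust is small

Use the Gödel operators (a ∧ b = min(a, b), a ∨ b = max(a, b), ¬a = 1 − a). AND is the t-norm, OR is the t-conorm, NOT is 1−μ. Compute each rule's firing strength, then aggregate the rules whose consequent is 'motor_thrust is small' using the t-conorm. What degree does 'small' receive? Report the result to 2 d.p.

R1: below=0.31 → w = 0.31
R2: below=0.31, rising=0.26; AND[min(a, b)] → w = 0.26
R3: hovering=0.14, below=0.31; AND[min(a, b)] → w = 0.14
R4: rising=0.26, ¬below=1−0.31=0.69; AND[min(a, b)] → w = 0.26
R5: ¬above=1−0.86=0.14, ¬rising=1−0.26=0.74; AND[min(a, b)] → w = 0.14
Rules with consequent 'small': {R2, R5} → strengths 0.26, 0.14
Aggregate via t-conorm [max(a, b)]: 0.26

0.26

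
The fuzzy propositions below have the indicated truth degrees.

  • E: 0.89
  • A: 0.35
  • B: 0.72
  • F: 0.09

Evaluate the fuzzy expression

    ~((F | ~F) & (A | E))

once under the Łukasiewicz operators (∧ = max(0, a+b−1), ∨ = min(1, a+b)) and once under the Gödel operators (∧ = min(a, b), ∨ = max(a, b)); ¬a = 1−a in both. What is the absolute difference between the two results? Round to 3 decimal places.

0.110

Under Łukasiewicz:
  ~F = 1 − 0.09 = 0.91
  F | ~F = min(1, a+b) on (0.09, 0.91) = 1.00
  A | E = min(1, a+b) on (0.35, 0.89) = 1.00
  (F | ~F) & (A | E) = max(0, a+b−1) on (1.00, 1.00) = 1.00
  ~((F | ~F) & (A | E)) = 1 − 1.00 = 0.00
  → value = 0.0000
Under Gödel:
  ~F = 1 − 0.09 = 0.91
  F | ~F = max(a, b) on (0.09, 0.91) = 0.91
  A | E = max(a, b) on (0.35, 0.89) = 0.89
  (F | ~F) & (A | E) = min(a, b) on (0.91, 0.89) = 0.89
  ~((F | ~F) & (A | E)) = 1 − 0.89 = 0.11
  → value = 0.1100
|0.0000 − 0.1100| = 0.110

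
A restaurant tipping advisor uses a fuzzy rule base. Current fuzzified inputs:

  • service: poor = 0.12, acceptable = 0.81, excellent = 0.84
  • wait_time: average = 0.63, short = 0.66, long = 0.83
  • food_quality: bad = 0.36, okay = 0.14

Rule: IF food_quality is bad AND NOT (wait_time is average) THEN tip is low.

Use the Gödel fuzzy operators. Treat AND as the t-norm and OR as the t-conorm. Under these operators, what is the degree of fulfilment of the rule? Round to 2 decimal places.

firing strength: bad=0.36, ¬average=1−0.63=0.37; AND[min(a, b)] → w = 0.36

0.36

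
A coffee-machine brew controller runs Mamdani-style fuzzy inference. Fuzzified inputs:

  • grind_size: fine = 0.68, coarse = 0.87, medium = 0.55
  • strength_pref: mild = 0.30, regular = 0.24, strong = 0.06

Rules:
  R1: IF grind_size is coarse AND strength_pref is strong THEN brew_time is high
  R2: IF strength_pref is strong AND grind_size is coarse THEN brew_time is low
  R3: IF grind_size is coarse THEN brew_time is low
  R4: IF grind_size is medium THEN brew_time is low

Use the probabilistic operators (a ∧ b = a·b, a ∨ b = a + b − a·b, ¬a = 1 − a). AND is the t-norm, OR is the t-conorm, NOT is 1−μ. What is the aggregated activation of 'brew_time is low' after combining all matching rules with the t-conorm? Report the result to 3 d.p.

0.945

R1: coarse=0.87, strong=0.06; AND[a·b] → w = 0.0522
R2: strong=0.06, coarse=0.87; AND[a·b] → w = 0.0522
R3: coarse=0.87 → w = 0.8700
R4: medium=0.55 → w = 0.5500
Rules with consequent 'low': {R2, R3, R4} → strengths 0.0522, 0.8700, 0.5500
Aggregate via t-conorm [a + b − a·b]: 0.9446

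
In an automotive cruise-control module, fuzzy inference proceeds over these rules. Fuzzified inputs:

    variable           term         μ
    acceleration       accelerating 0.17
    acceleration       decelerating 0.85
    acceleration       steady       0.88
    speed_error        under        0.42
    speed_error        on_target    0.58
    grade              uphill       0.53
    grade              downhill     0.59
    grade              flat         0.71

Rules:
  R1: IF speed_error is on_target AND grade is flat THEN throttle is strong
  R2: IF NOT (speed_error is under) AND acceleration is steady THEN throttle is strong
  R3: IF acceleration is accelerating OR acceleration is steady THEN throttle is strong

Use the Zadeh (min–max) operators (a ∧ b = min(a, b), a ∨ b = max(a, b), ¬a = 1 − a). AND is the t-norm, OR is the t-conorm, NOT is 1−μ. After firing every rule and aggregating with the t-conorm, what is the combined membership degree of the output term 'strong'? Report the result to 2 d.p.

R1: on_target=0.58, flat=0.71; AND[min(a, b)] → w = 0.58
R2: ¬under=1−0.42=0.58, steady=0.88; AND[min(a, b)] → w = 0.58
R3: accelerating=0.17, steady=0.88; OR[max(a, b)] → w = 0.88
Rules with consequent 'strong': {R1, R2, R3} → strengths 0.58, 0.58, 0.88
Aggregate via t-conorm [max(a, b)]: 0.88

0.88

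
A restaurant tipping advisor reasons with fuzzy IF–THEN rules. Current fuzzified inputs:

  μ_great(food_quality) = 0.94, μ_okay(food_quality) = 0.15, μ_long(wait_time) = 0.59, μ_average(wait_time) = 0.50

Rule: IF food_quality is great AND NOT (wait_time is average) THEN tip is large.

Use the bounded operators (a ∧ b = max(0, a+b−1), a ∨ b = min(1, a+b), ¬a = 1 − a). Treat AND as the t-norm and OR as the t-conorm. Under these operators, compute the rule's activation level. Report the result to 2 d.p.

0.44

firing strength: great=0.94, ¬average=1−0.50=0.50; AND[max(0, a+b−1)] → w = 0.44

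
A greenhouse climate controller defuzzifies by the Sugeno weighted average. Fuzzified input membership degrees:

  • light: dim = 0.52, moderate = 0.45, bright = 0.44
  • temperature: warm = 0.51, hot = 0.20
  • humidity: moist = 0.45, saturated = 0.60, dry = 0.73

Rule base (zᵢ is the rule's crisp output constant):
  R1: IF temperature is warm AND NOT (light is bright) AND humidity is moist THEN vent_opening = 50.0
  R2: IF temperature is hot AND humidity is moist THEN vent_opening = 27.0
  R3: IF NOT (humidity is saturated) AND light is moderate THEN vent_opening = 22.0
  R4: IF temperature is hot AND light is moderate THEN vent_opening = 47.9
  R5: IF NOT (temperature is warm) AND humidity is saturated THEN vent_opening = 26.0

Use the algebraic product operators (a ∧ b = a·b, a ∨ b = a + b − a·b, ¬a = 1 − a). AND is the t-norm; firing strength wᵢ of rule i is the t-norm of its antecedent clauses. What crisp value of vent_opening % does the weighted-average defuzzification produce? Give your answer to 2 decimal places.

31.66

R1 (z=50.0): warm=0.51, ¬bright=1−0.44=0.56, moist=0.45; AND[a·b] → w = 0.1285
R2 (z=27.0): hot=0.20, moist=0.45; AND[a·b] → w = 0.0900
R3 (z=22.0): ¬saturated=1−0.60=0.40, moderate=0.45; AND[a·b] → w = 0.1800
R4 (z=47.9): hot=0.20, moderate=0.45; AND[a·b] → w = 0.0900
R5 (z=26.0): ¬warm=1−0.51=0.49, saturated=0.60; AND[a·b] → w = 0.2940
Weighted average = (0.1285·50.0 + 0.0900·27.0 + 0.1800·22.0 + 0.0900·47.9 + 0.2940·26.0) / (0.1285 + 0.0900 + 0.1800 + 0.0900 + 0.2940)
  = 24.7710 / 0.7825 = 31.66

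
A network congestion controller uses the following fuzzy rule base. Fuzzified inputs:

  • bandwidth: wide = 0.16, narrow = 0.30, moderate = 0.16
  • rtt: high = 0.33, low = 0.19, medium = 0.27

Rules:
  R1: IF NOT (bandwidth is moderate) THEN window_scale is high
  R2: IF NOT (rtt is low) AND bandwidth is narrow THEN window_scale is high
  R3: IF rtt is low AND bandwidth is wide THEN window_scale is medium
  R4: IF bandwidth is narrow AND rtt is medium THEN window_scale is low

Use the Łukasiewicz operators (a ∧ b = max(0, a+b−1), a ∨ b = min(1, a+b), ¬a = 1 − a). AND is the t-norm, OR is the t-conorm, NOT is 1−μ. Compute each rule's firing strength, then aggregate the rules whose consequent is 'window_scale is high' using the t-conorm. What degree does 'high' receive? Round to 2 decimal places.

R1: ¬moderate=1−0.16=0.84 → w = 0.84
R2: ¬low=1−0.19=0.81, narrow=0.30; AND[max(0, a+b−1)] → w = 0.11
R3: low=0.19, wide=0.16; AND[max(0, a+b−1)] → w = 0.00
R4: narrow=0.30, medium=0.27; AND[max(0, a+b−1)] → w = 0.00
Rules with consequent 'high': {R1, R2} → strengths 0.84, 0.11
Aggregate via t-conorm [min(1, a+b)]: 0.95

0.95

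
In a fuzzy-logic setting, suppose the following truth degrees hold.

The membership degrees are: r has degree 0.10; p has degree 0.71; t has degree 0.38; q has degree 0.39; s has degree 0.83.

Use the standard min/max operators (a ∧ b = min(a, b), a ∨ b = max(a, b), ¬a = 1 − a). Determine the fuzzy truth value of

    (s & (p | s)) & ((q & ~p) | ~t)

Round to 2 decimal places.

p | s = max(a, b) on (0.71, 0.83) = 0.83
s & (p | s) = min(a, b) on (0.83, 0.83) = 0.83
~p = 1 − 0.71 = 0.29
q & ~p = min(a, b) on (0.39, 0.29) = 0.29
~t = 1 − 0.38 = 0.62
(q & ~p) | ~t = max(a, b) on (0.29, 0.62) = 0.62
(s & (p | s)) & ((q & ~p) | ~t) = min(a, b) on (0.83, 0.62) = 0.62

0.62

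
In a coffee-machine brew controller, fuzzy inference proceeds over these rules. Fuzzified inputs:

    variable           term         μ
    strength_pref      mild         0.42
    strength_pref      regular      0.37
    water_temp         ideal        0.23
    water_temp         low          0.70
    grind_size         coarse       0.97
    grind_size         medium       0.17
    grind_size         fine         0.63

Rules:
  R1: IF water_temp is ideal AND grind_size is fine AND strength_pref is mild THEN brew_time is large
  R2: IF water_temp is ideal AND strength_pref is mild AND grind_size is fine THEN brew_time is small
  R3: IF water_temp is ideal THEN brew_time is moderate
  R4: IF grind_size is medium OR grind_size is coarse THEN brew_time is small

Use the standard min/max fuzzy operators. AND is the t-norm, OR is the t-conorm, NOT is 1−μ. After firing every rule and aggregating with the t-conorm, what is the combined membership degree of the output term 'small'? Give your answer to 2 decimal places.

R1: ideal=0.23, fine=0.63, mild=0.42; AND[min(a, b)] → w = 0.23
R2: ideal=0.23, mild=0.42, fine=0.63; AND[min(a, b)] → w = 0.23
R3: ideal=0.23 → w = 0.23
R4: medium=0.17, coarse=0.97; OR[max(a, b)] → w = 0.97
Rules with consequent 'small': {R2, R4} → strengths 0.23, 0.97
Aggregate via t-conorm [max(a, b)]: 0.97

0.97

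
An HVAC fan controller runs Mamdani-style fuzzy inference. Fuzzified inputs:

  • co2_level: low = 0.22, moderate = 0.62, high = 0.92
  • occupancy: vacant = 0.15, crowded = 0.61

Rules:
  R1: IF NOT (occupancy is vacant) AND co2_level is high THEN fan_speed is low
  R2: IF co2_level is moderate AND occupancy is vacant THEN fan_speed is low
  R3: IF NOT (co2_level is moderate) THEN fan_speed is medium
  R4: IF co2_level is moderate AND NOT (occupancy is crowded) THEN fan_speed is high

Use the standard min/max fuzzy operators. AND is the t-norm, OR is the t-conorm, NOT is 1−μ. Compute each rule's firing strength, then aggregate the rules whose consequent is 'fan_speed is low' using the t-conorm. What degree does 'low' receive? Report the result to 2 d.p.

R1: ¬vacant=1−0.15=0.85, high=0.92; AND[min(a, b)] → w = 0.85
R2: moderate=0.62, vacant=0.15; AND[min(a, b)] → w = 0.15
R3: ¬moderate=1−0.62=0.38 → w = 0.38
R4: moderate=0.62, ¬crowded=1−0.61=0.39; AND[min(a, b)] → w = 0.39
Rules with consequent 'low': {R1, R2} → strengths 0.85, 0.15
Aggregate via t-conorm [max(a, b)]: 0.85

0.85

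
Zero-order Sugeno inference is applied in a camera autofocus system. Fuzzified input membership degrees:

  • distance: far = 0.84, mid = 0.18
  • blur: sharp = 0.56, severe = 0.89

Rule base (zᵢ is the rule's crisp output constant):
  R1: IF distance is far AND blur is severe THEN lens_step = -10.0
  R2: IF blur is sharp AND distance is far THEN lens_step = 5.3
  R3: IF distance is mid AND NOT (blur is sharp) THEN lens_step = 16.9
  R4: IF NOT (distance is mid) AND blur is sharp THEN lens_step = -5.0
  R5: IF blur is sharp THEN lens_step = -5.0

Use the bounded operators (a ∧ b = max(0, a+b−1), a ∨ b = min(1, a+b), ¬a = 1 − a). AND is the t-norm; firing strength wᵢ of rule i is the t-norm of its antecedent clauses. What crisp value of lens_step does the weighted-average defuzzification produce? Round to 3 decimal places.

R1 (z=-10.0): far=0.84, severe=0.89; AND[max(0, a+b−1)] → w = 0.73
R2 (z=5.3): sharp=0.56, far=0.84; AND[max(0, a+b−1)] → w = 0.40
R3 (z=16.9): mid=0.18, ¬sharp=1−0.56=0.44; AND[max(0, a+b−1)] → w = 0.00
R4 (z=-5.0): ¬mid=1−0.18=0.82, sharp=0.56; AND[max(0, a+b−1)] → w = 0.38
R5 (z=-5.0): sharp=0.56 → w = 0.56
Weighted average = (0.73·-10.0 + 0.40·5.3 + 0.00·16.9 + 0.38·-5.0 + 0.56·-5.0) / (0.73 + 0.40 + 0.00 + 0.38 + 0.56)
  = -9.8800 / 2.0700 = -4.773

-4.773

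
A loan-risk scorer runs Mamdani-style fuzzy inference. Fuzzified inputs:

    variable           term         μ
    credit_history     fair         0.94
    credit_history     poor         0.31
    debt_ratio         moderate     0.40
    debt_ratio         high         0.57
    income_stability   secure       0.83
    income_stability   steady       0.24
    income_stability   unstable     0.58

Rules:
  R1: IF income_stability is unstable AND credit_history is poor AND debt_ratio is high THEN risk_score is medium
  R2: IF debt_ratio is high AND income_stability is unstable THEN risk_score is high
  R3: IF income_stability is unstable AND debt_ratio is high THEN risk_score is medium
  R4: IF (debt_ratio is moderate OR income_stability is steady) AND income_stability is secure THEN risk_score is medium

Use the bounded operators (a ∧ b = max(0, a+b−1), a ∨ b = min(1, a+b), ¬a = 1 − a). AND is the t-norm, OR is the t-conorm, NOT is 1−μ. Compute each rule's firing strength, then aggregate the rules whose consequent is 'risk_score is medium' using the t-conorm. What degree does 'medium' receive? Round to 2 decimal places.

R1: unstable=0.58, poor=0.31, high=0.57; AND[max(0, a+b−1)] → w = 0.00
R2: high=0.57, unstable=0.58; AND[max(0, a+b−1)] → w = 0.15
R3: unstable=0.58, high=0.57; AND[max(0, a+b−1)] → w = 0.15
R4: (moderate=0.40 OR steady=0.24) = 0.64; AND[max(0, a+b−1)] with secure=0.83 → w = 0.47
Rules with consequent 'medium': {R1, R3, R4} → strengths 0.00, 0.15, 0.47
Aggregate via t-conorm [min(1, a+b)]: 0.62

0.62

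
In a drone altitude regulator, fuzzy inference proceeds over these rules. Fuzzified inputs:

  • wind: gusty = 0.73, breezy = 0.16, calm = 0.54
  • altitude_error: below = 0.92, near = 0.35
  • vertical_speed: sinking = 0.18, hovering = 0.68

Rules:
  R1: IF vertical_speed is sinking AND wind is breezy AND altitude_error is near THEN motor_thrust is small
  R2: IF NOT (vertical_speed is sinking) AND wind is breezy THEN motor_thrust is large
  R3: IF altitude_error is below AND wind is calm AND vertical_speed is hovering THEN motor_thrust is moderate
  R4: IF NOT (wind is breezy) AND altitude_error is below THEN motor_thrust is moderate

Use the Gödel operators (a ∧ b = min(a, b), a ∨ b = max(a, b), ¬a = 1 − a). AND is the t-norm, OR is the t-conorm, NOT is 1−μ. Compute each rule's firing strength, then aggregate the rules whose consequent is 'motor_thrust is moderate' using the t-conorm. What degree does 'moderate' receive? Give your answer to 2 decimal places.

R1: sinking=0.18, breezy=0.16, near=0.35; AND[min(a, b)] → w = 0.16
R2: ¬sinking=1−0.18=0.82, breezy=0.16; AND[min(a, b)] → w = 0.16
R3: below=0.92, calm=0.54, hovering=0.68; AND[min(a, b)] → w = 0.54
R4: ¬breezy=1−0.16=0.84, below=0.92; AND[min(a, b)] → w = 0.84
Rules with consequent 'moderate': {R3, R4} → strengths 0.54, 0.84
Aggregate via t-conorm [max(a, b)]: 0.84

0.84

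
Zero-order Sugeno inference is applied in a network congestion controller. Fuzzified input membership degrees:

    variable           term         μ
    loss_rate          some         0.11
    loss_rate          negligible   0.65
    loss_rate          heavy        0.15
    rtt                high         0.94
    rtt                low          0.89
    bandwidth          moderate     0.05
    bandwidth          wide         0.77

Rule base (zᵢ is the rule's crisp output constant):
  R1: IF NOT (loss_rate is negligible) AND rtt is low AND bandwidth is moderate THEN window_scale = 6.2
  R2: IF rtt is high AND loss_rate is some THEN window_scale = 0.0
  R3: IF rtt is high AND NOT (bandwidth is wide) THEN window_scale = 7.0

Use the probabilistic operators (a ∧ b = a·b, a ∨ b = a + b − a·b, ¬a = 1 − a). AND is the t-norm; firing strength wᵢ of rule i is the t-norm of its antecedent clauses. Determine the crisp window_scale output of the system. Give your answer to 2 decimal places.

R1 (z=6.2): ¬negligible=1−0.65=0.35, low=0.89, moderate=0.05; AND[a·b] → w = 0.0156
R2 (z=0.0): high=0.94, some=0.11; AND[a·b] → w = 0.1034
R3 (z=7.0): high=0.94, ¬wide=1−0.77=0.23; AND[a·b] → w = 0.2162
Weighted average = (0.0156·6.2 + 0.1034·0.0 + 0.2162·7.0) / (0.0156 + 0.1034 + 0.2162)
  = 1.6100 / 0.3352 = 4.80

4.80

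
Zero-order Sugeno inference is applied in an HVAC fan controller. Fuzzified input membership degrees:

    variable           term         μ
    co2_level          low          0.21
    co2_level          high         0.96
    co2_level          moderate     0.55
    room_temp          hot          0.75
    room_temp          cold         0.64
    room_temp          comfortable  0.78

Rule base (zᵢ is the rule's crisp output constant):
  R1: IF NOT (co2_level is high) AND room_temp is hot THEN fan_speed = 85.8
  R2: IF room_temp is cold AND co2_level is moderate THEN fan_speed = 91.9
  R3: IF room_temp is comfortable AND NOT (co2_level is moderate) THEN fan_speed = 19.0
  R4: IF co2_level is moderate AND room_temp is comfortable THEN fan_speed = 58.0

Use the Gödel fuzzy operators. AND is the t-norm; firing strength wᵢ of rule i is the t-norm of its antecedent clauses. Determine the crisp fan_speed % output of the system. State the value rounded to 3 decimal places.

R1 (z=85.8): ¬high=1−0.96=0.04, hot=0.75; AND[min(a, b)] → w = 0.04
R2 (z=91.9): cold=0.64, moderate=0.55; AND[min(a, b)] → w = 0.55
R3 (z=19.0): comfortable=0.78, ¬moderate=1−0.55=0.45; AND[min(a, b)] → w = 0.45
R4 (z=58.0): moderate=0.55, comfortable=0.78; AND[min(a, b)] → w = 0.55
Weighted average = (0.04·85.8 + 0.55·91.9 + 0.45·19.0 + 0.55·58.0) / (0.04 + 0.55 + 0.45 + 0.55)
  = 94.4270 / 1.5900 = 59.388

59.388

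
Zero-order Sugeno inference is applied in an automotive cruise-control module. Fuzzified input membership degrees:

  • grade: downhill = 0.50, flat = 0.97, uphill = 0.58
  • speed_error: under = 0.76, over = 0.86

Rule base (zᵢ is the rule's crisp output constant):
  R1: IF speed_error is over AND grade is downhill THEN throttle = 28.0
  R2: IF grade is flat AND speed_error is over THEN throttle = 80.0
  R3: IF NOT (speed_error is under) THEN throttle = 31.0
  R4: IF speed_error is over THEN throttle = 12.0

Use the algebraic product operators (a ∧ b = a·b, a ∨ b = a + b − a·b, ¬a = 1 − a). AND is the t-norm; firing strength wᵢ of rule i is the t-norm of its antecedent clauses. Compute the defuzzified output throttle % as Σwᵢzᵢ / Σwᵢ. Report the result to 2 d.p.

40.83

R1 (z=28.0): over=0.86, downhill=0.50; AND[a·b] → w = 0.4300
R2 (z=80.0): flat=0.97, over=0.86; AND[a·b] → w = 0.8342
R3 (z=31.0): ¬under=1−0.76=0.24 → w = 0.2400
R4 (z=12.0): over=0.86 → w = 0.8600
Weighted average = (0.4300·28.0 + 0.8342·80.0 + 0.2400·31.0 + 0.8600·12.0) / (0.4300 + 0.8342 + 0.2400 + 0.8600)
  = 96.5360 / 2.3642 = 40.83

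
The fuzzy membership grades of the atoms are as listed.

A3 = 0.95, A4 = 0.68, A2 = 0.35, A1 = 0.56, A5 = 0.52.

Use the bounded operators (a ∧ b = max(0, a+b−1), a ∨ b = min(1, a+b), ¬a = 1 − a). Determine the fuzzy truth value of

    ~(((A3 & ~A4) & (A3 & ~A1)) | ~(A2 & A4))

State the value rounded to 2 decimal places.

0.03

~A4 = 1 − 0.68 = 0.32
A3 & ~A4 = max(0, a+b−1) on (0.95, 0.32) = 0.27
~A1 = 1 − 0.56 = 0.44
A3 & ~A1 = max(0, a+b−1) on (0.95, 0.44) = 0.39
(A3 & ~A4) & (A3 & ~A1) = max(0, a+b−1) on (0.27, 0.39) = 0.00
A2 & A4 = max(0, a+b−1) on (0.35, 0.68) = 0.03
~(A2 & A4) = 1 − 0.03 = 0.97
((A3 & ~A4) & (A3 & ~A1)) | ~(A2 & A4) = min(1, a+b) on (0.00, 0.97) = 0.97
~(((A3 & ~A4) & (A3 & ~A1)) | ~(A2 & A4)) = 1 − 0.97 = 0.03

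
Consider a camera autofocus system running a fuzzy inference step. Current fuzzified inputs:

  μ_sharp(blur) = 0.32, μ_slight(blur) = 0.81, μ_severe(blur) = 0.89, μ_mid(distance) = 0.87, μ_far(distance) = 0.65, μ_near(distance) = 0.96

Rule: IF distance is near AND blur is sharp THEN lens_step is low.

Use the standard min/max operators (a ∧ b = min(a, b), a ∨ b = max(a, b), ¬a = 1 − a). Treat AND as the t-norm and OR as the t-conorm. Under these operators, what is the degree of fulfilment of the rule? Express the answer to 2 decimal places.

0.32

firing strength: near=0.96, sharp=0.32; AND[min(a, b)] → w = 0.32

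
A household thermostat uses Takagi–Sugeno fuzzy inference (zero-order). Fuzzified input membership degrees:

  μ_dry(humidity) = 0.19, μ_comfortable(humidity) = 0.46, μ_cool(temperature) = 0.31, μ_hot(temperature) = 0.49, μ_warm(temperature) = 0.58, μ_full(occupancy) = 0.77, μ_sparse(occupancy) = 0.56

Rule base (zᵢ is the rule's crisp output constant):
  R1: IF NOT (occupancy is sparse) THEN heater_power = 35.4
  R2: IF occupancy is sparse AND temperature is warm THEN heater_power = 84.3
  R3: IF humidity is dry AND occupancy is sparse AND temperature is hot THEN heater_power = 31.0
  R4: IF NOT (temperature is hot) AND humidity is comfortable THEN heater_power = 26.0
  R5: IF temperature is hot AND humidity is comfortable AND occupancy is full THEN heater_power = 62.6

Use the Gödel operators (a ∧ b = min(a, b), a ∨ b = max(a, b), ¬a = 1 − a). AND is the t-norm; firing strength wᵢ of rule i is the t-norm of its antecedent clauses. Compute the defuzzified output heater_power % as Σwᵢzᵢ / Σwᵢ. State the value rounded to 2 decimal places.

R1 (z=35.4): ¬sparse=1−0.56=0.44 → w = 0.44
R2 (z=84.3): sparse=0.56, warm=0.58; AND[min(a, b)] → w = 0.56
R3 (z=31.0): dry=0.19, sparse=0.56, hot=0.49; AND[min(a, b)] → w = 0.19
R4 (z=26.0): ¬hot=1−0.49=0.51, comfortable=0.46; AND[min(a, b)] → w = 0.46
R5 (z=62.6): hot=0.49, comfortable=0.46, full=0.77; AND[min(a, b)] → w = 0.46
Weighted average = (0.44·35.4 + 0.56·84.3 + 0.19·31.0 + 0.46·26.0 + 0.46·62.6) / (0.44 + 0.56 + 0.19 + 0.46 + 0.46)
  = 109.4300 / 2.1100 = 51.86

51.86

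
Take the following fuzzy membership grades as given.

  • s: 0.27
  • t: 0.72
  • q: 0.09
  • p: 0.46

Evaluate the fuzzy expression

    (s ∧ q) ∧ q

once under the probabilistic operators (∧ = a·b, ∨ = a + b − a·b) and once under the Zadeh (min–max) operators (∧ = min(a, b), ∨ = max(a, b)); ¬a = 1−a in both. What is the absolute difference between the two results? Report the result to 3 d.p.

Under probabilistic:
  s ∧ q = a·b on (0.2700, 0.0900) = 0.0243
  (s ∧ q) ∧ q = a·b on (0.0243, 0.0900) = 0.0022
  → value = 0.0022
Under Zadeh (min–max):
  s ∧ q = min(a, b) on (0.27, 0.09) = 0.09
  (s ∧ q) ∧ q = min(a, b) on (0.09, 0.09) = 0.09
  → value = 0.0900
|0.0022 − 0.0900| = 0.088

0.088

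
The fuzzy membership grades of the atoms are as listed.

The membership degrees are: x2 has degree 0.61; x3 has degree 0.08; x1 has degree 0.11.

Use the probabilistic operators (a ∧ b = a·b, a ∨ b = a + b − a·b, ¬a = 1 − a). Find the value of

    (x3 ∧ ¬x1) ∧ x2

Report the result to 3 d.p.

0.043

¬x1 = 1 − 0.1100 = 0.8900
x3 ∧ ¬x1 = a·b on (0.0800, 0.8900) = 0.0712
(x3 ∧ ¬x1) ∧ x2 = a·b on (0.0712, 0.6100) = 0.0434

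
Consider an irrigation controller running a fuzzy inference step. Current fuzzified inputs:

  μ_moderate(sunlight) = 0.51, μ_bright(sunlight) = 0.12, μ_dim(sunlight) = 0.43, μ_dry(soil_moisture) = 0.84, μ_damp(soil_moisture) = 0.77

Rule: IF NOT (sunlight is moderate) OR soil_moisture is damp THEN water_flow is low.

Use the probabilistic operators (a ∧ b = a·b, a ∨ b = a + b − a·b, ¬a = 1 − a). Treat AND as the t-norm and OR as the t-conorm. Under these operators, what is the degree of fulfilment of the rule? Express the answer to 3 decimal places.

0.883

firing strength: ¬moderate=1−0.51=0.49, damp=0.77; OR[a + b − a·b] → w = 0.8827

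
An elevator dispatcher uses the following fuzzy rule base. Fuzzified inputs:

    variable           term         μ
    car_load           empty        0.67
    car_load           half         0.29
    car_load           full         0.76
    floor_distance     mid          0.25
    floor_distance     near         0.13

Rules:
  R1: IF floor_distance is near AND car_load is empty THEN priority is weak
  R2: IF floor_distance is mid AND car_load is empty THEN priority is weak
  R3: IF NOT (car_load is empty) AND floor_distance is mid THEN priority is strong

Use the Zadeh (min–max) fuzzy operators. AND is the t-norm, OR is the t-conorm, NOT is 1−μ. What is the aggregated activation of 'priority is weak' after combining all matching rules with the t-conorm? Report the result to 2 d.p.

0.25

R1: near=0.13, empty=0.67; AND[min(a, b)] → w = 0.13
R2: mid=0.25, empty=0.67; AND[min(a, b)] → w = 0.25
R3: ¬empty=1−0.67=0.33, mid=0.25; AND[min(a, b)] → w = 0.25
Rules with consequent 'weak': {R1, R2} → strengths 0.13, 0.25
Aggregate via t-conorm [max(a, b)]: 0.25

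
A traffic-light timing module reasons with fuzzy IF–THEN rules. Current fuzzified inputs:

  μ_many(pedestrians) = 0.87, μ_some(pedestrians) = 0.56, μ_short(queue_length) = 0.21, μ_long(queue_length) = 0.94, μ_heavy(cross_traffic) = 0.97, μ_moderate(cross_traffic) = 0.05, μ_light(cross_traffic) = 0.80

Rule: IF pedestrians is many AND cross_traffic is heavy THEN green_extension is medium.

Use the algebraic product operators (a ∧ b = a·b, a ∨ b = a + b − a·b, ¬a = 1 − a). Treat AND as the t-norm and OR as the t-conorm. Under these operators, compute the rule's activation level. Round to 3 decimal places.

firing strength: many=0.87, heavy=0.97; AND[a·b] → w = 0.8439

0.844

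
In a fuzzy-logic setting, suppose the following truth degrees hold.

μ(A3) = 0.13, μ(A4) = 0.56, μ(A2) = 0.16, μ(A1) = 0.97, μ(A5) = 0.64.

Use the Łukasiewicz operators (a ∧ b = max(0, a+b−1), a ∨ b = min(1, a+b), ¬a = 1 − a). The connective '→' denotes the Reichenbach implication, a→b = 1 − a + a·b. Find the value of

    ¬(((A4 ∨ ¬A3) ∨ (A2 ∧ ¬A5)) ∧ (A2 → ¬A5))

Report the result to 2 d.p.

0.10

¬A3 = 1 − 0.13 = 0.87
A4 ∨ ¬A3 = min(1, a+b) on (0.56, 0.87) = 1.00
¬A5 = 1 − 0.64 = 0.36
A2 ∧ ¬A5 = max(0, a+b−1) on (0.16, 0.36) = 0.00
(A4 ∨ ¬A3) ∨ (A2 ∧ ¬A5) = min(1, a+b) on (1.00, 0.00) = 1.00
¬A5 = 1 − 0.64 = 0.36
A2 → ¬A5  [Reichenbach: 1 − a + a·b] with a=0.16, b=0.36 → 0.90
((A4 ∨ ¬A3) ∨ (A2 ∧ ¬A5)) ∧ (A2 → ¬A5) = max(0, a+b−1) on (1.00, 0.90) = 0.90
¬(((A4 ∨ ¬A3) ∨ (A2 ∧ ¬A5)) ∧ (A2 → ¬A5)) = 1 − 0.90 = 0.10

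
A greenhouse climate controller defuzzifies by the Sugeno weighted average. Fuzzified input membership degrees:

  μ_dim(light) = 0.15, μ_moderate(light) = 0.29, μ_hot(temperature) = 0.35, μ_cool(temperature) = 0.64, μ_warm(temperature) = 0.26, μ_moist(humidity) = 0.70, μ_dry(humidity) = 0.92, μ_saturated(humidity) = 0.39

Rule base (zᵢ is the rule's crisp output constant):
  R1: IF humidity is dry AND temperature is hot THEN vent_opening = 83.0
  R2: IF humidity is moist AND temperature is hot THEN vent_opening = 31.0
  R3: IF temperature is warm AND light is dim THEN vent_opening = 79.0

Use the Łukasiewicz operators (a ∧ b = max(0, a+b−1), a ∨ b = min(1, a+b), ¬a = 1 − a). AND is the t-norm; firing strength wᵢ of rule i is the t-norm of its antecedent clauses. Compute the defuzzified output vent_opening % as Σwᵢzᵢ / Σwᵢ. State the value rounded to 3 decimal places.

74.875

R1 (z=83.0): dry=0.92, hot=0.35; AND[max(0, a+b−1)] → w = 0.27
R2 (z=31.0): moist=0.70, hot=0.35; AND[max(0, a+b−1)] → w = 0.05
R3 (z=79.0): warm=0.26, dim=0.15; AND[max(0, a+b−1)] → w = 0.00
Weighted average = (0.27·83.0 + 0.05·31.0 + 0.00·79.0) / (0.27 + 0.05 + 0.00)
  = 23.9600 / 0.3200 = 74.875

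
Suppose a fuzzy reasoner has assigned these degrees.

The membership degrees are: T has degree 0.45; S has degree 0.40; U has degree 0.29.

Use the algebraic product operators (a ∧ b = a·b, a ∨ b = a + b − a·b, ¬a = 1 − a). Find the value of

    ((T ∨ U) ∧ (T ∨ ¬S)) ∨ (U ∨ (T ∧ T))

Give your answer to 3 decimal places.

T ∨ U = a + b − a·b on (0.4500, 0.2900) = 0.6095
¬S = 1 − 0.4000 = 0.6000
T ∨ ¬S = a + b − a·b on (0.4500, 0.6000) = 0.7800
(T ∨ U) ∧ (T ∨ ¬S) = a·b on (0.6095, 0.7800) = 0.4754
T ∧ T = a·b on (0.4500, 0.4500) = 0.2025
U ∨ (T ∧ T) = a + b − a·b on (0.2900, 0.2025) = 0.4338
((T ∨ U) ∧ (T ∨ ¬S)) ∨ (U ∨ (T ∧ T)) = a + b − a·b on (0.4754, 0.4338) = 0.7030

0.703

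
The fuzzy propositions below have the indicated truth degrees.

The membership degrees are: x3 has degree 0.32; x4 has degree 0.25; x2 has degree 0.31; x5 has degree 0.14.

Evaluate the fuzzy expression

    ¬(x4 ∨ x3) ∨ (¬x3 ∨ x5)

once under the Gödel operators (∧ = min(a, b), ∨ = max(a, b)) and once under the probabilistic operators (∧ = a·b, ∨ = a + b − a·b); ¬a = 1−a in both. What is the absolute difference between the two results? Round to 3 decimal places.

Under Gödel:
  x4 ∨ x3 = max(a, b) on (0.25, 0.32) = 0.32
  ¬(x4 ∨ x3) = 1 − 0.32 = 0.68
  ¬x3 = 1 − 0.32 = 0.68
  ¬x3 ∨ x5 = max(a, b) on (0.68, 0.14) = 0.68
  ¬(x4 ∨ x3) ∨ (¬x3 ∨ x5) = max(a, b) on (0.68, 0.68) = 0.68
  → value = 0.6800
Under probabilistic:
  x4 ∨ x3 = a + b − a·b on (0.2500, 0.3200) = 0.4900
  ¬(x4 ∨ x3) = 1 − 0.4900 = 0.5100
  ¬x3 = 1 − 0.3200 = 0.6800
  ¬x3 ∨ x5 = a + b − a·b on (0.6800, 0.1400) = 0.7248
  ¬(x4 ∨ x3) ∨ (¬x3 ∨ x5) = a + b − a·b on (0.5100, 0.7248) = 0.8652
  → value = 0.8652
|0.6800 − 0.8652| = 0.185

0.185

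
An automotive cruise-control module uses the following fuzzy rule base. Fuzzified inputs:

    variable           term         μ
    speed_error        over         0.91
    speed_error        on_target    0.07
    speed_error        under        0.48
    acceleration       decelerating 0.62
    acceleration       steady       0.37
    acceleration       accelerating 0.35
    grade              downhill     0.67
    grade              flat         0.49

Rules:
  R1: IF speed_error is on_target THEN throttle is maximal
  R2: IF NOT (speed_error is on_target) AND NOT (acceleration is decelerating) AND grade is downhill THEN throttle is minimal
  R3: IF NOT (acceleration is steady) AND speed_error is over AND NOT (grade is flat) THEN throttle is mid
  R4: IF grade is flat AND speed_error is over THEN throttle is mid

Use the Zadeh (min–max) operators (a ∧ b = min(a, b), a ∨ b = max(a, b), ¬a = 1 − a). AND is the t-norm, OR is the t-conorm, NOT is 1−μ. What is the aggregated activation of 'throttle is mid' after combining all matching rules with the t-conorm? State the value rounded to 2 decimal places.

R1: on_target=0.07 → w = 0.07
R2: ¬on_target=1−0.07=0.93, ¬decelerating=1−0.62=0.38, downhill=0.67; AND[min(a, b)] → w = 0.38
R3: ¬steady=1−0.37=0.63, over=0.91, ¬flat=1−0.49=0.51; AND[min(a, b)] → w = 0.51
R4: flat=0.49, over=0.91; AND[min(a, b)] → w = 0.49
Rules with consequent 'mid': {R3, R4} → strengths 0.51, 0.49
Aggregate via t-conorm [max(a, b)]: 0.51

0.51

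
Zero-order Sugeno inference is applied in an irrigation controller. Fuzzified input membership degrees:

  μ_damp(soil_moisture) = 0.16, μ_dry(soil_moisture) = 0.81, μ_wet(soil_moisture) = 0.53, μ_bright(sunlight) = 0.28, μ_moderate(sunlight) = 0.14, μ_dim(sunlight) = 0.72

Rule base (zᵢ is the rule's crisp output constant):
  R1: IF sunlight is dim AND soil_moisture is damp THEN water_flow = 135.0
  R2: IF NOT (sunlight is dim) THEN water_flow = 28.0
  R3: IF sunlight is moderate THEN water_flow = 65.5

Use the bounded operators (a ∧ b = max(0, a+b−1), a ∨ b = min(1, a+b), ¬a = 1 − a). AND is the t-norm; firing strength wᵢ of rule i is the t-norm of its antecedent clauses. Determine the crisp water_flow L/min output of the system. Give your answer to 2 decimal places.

R1 (z=135.0): dim=0.72, damp=0.16; AND[max(0, a+b−1)] → w = 0.00
R2 (z=28.0): ¬dim=1−0.72=0.28 → w = 0.28
R3 (z=65.5): moderate=0.14 → w = 0.14
Weighted average = (0.00·135.0 + 0.28·28.0 + 0.14·65.5) / (0.00 + 0.28 + 0.14)
  = 17.0100 / 0.4200 = 40.50

40.50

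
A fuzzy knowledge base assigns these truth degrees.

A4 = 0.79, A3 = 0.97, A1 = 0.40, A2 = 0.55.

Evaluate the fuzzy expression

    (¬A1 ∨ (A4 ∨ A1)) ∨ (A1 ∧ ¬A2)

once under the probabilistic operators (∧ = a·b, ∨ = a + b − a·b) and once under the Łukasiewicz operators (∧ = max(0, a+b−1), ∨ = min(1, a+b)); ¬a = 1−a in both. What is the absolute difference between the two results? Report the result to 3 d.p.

Under probabilistic:
  ¬A1 = 1 − 0.4000 = 0.6000
  A4 ∨ A1 = a + b − a·b on (0.7900, 0.4000) = 0.8740
  ¬A1 ∨ (A4 ∨ A1) = a + b − a·b on (0.6000, 0.8740) = 0.9496
  ¬A2 = 1 − 0.5500 = 0.4500
  A1 ∧ ¬A2 = a·b on (0.4000, 0.4500) = 0.1800
  (¬A1 ∨ (A4 ∨ A1)) ∨ (A1 ∧ ¬A2) = a + b − a·b on (0.9496, 0.1800) = 0.9587
  → value = 0.9587
Under Łukasiewicz:
  ¬A1 = 1 − 0.40 = 0.60
  A4 ∨ A1 = min(1, a+b) on (0.79, 0.40) = 1.00
  ¬A1 ∨ (A4 ∨ A1) = min(1, a+b) on (0.60, 1.00) = 1.00
  ¬A2 = 1 − 0.55 = 0.45
  A1 ∧ ¬A2 = max(0, a+b−1) on (0.40, 0.45) = 0.00
  (¬A1 ∨ (A4 ∨ A1)) ∨ (A1 ∧ ¬A2) = min(1, a+b) on (1.00, 0.00) = 1.00
  → value = 1.0000
|0.9587 − 1.0000| = 0.041

0.041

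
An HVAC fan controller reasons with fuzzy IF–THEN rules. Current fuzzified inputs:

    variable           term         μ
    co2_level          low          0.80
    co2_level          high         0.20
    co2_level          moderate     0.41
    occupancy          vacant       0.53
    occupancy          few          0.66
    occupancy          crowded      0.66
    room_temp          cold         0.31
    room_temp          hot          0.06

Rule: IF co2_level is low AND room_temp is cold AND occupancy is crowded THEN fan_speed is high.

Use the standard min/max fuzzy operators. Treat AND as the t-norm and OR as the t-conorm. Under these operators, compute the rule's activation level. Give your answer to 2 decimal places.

firing strength: low=0.80, cold=0.31, crowded=0.66; AND[min(a, b)] → w = 0.31

0.31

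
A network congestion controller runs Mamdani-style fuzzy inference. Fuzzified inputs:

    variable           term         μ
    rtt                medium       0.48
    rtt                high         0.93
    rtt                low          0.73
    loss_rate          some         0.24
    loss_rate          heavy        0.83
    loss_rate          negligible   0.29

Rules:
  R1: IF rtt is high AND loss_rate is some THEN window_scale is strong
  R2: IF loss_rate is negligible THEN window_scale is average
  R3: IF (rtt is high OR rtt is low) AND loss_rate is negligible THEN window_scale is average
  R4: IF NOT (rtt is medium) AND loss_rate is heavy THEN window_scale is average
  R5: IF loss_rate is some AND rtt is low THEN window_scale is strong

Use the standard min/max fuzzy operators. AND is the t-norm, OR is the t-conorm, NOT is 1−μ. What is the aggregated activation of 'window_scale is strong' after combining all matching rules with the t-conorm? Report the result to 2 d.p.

0.24

R1: high=0.93, some=0.24; AND[min(a, b)] → w = 0.24
R2: negligible=0.29 → w = 0.29
R3: (high=0.93 OR low=0.73) = 0.93; AND[min(a, b)] with negligible=0.29 → w = 0.29
R4: ¬medium=1−0.48=0.52, heavy=0.83; AND[min(a, b)] → w = 0.52
R5: some=0.24, low=0.73; AND[min(a, b)] → w = 0.24
Rules with consequent 'strong': {R1, R5} → strengths 0.24, 0.24
Aggregate via t-conorm [max(a, b)]: 0.24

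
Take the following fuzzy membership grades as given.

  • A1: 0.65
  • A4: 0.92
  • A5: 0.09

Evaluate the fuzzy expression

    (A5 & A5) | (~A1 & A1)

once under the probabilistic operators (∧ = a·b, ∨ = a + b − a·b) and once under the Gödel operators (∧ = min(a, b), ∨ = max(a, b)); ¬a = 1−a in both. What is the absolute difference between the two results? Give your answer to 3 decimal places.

Under probabilistic:
  A5 & A5 = a·b on (0.0900, 0.0900) = 0.0081
  ~A1 = 1 − 0.6500 = 0.3500
  ~A1 & A1 = a·b on (0.3500, 0.6500) = 0.2275
  (A5 & A5) | (~A1 & A1) = a + b − a·b on (0.0081, 0.2275) = 0.2338
  → value = 0.2338
Under Gödel:
  A5 & A5 = min(a, b) on (0.09, 0.09) = 0.09
  ~A1 = 1 − 0.65 = 0.35
  ~A1 & A1 = min(a, b) on (0.35, 0.65) = 0.35
  (A5 & A5) | (~A1 & A1) = max(a, b) on (0.09, 0.35) = 0.35
  → value = 0.3500
|0.2338 − 0.3500| = 0.116

0.116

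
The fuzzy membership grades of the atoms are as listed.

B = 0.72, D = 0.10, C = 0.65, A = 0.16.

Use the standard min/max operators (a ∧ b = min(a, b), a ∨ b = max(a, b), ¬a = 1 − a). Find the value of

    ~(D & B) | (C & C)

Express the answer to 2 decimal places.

0.90

D & B = min(a, b) on (0.10, 0.72) = 0.10
~(D & B) = 1 − 0.10 = 0.90
C & C = min(a, b) on (0.65, 0.65) = 0.65
~(D & B) | (C & C) = max(a, b) on (0.90, 0.65) = 0.90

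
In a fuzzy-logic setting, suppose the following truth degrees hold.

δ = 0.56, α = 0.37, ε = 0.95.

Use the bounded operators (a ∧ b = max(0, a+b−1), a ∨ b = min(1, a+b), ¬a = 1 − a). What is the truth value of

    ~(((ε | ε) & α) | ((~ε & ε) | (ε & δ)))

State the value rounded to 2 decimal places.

ε | ε = min(1, a+b) on (0.95, 0.95) = 1.00
(ε | ε) & α = max(0, a+b−1) on (1.00, 0.37) = 0.37
~ε = 1 − 0.95 = 0.05
~ε & ε = max(0, a+b−1) on (0.05, 0.95) = 0.00
ε & δ = max(0, a+b−1) on (0.95, 0.56) = 0.51
(~ε & ε) | (ε & δ) = min(1, a+b) on (0.00, 0.51) = 0.51
((ε | ε) & α) | ((~ε & ε) | (ε & δ)) = min(1, a+b) on (0.37, 0.51) = 0.88
~(((ε | ε) & α) | ((~ε & ε) | (ε & δ))) = 1 − 0.88 = 0.12

0.12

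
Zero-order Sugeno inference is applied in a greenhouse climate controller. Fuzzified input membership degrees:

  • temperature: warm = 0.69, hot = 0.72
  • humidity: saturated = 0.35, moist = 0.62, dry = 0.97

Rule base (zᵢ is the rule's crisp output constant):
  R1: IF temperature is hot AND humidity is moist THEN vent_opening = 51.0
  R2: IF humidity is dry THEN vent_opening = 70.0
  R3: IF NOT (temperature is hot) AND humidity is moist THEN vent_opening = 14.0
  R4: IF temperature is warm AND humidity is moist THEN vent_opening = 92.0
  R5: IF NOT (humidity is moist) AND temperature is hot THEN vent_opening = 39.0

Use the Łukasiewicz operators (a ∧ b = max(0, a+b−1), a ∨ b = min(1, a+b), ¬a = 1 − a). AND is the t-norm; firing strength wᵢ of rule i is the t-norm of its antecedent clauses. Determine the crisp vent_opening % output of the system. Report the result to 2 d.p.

R1 (z=51.0): hot=0.72, moist=0.62; AND[max(0, a+b−1)] → w = 0.34
R2 (z=70.0): dry=0.97 → w = 0.97
R3 (z=14.0): ¬hot=1−0.72=0.28, moist=0.62; AND[max(0, a+b−1)] → w = 0.00
R4 (z=92.0): warm=0.69, moist=0.62; AND[max(0, a+b−1)] → w = 0.31
R5 (z=39.0): ¬moist=1−0.62=0.38, hot=0.72; AND[max(0, a+b−1)] → w = 0.10
Weighted average = (0.34·51.0 + 0.97·70.0 + 0.00·14.0 + 0.31·92.0 + 0.10·39.0) / (0.34 + 0.97 + 0.00 + 0.31 + 0.10)
  = 117.6600 / 1.7200 = 68.41

68.41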